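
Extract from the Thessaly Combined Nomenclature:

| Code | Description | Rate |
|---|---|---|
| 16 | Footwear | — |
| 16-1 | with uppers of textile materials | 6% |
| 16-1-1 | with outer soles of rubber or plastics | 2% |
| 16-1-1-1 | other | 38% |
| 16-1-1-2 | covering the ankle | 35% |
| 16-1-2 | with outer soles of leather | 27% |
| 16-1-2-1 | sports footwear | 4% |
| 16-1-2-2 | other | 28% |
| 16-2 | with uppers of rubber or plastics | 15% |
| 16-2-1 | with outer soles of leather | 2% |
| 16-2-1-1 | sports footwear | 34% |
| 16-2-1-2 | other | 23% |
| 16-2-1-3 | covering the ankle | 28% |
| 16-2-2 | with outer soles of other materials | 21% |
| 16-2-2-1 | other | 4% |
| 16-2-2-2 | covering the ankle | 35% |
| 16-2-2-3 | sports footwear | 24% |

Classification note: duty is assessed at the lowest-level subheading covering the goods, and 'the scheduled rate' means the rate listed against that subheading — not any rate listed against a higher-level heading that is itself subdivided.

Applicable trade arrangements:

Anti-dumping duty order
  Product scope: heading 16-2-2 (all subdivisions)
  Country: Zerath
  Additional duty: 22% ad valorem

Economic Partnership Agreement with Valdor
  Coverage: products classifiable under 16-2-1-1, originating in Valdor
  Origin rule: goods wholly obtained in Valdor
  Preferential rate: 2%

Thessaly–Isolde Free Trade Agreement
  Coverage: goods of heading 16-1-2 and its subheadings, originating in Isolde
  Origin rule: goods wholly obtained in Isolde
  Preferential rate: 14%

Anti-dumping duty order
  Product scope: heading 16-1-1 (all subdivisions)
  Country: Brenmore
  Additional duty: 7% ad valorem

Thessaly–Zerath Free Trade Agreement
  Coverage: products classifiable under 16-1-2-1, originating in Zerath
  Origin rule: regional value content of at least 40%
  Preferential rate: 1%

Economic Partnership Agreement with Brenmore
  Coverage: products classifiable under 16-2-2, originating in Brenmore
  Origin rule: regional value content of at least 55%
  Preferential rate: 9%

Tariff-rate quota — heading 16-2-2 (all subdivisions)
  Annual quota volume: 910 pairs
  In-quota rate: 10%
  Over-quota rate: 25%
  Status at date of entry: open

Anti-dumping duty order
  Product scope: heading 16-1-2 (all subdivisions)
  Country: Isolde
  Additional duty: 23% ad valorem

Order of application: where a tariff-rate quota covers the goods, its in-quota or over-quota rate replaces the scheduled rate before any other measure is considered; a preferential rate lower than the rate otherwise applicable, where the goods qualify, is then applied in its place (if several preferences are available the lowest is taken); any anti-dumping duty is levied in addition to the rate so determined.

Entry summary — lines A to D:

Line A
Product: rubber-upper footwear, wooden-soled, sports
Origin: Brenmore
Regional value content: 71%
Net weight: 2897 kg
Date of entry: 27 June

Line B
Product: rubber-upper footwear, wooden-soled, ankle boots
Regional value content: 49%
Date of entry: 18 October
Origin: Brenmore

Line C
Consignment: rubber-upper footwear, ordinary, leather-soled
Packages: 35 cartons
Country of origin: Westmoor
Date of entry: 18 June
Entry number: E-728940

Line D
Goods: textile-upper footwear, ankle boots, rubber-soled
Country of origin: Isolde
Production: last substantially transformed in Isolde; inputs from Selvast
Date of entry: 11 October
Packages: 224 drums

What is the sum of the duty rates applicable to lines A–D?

Line A: rubber-upper → 16-2; wooden-soled → 16-2-2; sports → 16-2-2-3. Scheduled 24%. quota on 16-2-2 open → in-quota 10%; Brenmore agreement on 16-2-2: RVC ≥ 55% → 9% available; preferential 9%. → 9%.
Line B: rubber-upper → 16-2; wooden-soled → 16-2-2; ankle boots → 16-2-2-2. Scheduled 35%. quota on 16-2-2 open → in-quota 10%; Brenmore agreement on 16-2-2: RVC < 55%. → 10%.
Line C: rubber-upper → 16-2; leather-soled → 16-2-1; ordinary → 16-2-1-2. Scheduled 23%. No special measure applies. → 23%.
Line D: textile-upper → 16-1; rubber-soled → 16-1-1; ankle boots → 16-1-1-2. Scheduled 35%. Isolde agreement on 16-1-2: 16-1-1-2 not covered. → 35%.
Sum: 9% + 10% + 23% + 35% = 77%.

77%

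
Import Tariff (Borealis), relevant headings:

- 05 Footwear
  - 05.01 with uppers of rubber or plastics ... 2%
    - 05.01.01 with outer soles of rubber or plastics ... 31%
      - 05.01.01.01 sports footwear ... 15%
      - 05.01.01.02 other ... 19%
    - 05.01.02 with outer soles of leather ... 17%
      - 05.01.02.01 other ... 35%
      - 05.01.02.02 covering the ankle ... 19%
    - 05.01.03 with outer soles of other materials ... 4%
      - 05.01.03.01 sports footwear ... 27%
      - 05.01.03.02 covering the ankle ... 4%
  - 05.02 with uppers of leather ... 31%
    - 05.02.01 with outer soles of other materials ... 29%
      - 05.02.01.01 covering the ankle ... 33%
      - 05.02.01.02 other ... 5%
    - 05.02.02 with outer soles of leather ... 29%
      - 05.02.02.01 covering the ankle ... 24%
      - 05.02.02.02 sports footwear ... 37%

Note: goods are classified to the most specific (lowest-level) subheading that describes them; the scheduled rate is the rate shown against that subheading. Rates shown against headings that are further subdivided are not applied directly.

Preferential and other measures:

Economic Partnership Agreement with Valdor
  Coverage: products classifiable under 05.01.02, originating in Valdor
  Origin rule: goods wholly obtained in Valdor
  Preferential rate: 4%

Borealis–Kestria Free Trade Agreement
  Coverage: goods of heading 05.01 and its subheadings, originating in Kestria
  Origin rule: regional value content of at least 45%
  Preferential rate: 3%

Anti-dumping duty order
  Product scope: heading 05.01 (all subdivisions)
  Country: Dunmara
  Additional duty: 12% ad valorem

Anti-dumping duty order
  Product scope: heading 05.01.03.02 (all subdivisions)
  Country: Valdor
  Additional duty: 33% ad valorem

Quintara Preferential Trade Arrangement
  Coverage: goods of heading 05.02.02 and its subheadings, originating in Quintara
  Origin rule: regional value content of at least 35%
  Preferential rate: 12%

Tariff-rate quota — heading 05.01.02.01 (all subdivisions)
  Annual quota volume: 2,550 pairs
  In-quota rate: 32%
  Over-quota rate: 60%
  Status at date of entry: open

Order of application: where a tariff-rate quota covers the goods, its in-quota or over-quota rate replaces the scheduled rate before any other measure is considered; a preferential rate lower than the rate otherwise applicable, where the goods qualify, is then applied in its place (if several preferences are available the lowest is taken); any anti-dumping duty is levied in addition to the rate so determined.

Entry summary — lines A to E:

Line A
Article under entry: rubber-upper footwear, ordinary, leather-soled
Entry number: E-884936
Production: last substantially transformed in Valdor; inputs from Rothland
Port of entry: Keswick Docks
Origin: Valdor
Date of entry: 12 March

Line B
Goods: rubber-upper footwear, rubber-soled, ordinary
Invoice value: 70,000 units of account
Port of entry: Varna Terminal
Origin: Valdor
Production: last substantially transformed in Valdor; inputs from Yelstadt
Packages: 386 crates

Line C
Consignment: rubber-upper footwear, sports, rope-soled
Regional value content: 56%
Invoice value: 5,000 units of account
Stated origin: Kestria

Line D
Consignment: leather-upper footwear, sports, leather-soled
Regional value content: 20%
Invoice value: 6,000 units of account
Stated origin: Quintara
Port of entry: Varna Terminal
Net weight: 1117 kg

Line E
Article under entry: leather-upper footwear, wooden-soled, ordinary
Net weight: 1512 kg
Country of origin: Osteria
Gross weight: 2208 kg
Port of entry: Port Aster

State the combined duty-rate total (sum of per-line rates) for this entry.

Line A: rubber-upper → 05.01; leather-soled → 05.01.02; ordinary → 05.01.02.01. Scheduled 35%. quota on 05.01.02.01 open → in-quota 32%; Valdor agreement on 05.01.02: not wholly obtained. → 32%.
Line B: rubber-upper → 05.01; rubber-soled → 05.01.01; ordinary → 05.01.01.02. Scheduled 19%. Valdor agreement on 05.01.02: 05.01.01.02 not covered. → 19%.
Line C: rubber-upper → 05.01; rope-soled → 05.01.03; sports → 05.01.03.01. Scheduled 27%. Kestria agreement on 05.01: RVC ≥ 45% → 3% available; preferential 3%. → 3%.
Line D: leather-upper → 05.02; leather-soled → 05.02.02; sports → 05.02.02.02. Scheduled 37%. Quintara agreement on 05.02.02: RVC < 35%. → 37%.
Line E: leather-upper → 05.02; wooden-soled → 05.02.01; ordinary → 05.02.01.02. Scheduled 5%. No special measure applies. → 5%.
Sum: 32% + 19% + 3% + 37% + 5% = 96%.

96%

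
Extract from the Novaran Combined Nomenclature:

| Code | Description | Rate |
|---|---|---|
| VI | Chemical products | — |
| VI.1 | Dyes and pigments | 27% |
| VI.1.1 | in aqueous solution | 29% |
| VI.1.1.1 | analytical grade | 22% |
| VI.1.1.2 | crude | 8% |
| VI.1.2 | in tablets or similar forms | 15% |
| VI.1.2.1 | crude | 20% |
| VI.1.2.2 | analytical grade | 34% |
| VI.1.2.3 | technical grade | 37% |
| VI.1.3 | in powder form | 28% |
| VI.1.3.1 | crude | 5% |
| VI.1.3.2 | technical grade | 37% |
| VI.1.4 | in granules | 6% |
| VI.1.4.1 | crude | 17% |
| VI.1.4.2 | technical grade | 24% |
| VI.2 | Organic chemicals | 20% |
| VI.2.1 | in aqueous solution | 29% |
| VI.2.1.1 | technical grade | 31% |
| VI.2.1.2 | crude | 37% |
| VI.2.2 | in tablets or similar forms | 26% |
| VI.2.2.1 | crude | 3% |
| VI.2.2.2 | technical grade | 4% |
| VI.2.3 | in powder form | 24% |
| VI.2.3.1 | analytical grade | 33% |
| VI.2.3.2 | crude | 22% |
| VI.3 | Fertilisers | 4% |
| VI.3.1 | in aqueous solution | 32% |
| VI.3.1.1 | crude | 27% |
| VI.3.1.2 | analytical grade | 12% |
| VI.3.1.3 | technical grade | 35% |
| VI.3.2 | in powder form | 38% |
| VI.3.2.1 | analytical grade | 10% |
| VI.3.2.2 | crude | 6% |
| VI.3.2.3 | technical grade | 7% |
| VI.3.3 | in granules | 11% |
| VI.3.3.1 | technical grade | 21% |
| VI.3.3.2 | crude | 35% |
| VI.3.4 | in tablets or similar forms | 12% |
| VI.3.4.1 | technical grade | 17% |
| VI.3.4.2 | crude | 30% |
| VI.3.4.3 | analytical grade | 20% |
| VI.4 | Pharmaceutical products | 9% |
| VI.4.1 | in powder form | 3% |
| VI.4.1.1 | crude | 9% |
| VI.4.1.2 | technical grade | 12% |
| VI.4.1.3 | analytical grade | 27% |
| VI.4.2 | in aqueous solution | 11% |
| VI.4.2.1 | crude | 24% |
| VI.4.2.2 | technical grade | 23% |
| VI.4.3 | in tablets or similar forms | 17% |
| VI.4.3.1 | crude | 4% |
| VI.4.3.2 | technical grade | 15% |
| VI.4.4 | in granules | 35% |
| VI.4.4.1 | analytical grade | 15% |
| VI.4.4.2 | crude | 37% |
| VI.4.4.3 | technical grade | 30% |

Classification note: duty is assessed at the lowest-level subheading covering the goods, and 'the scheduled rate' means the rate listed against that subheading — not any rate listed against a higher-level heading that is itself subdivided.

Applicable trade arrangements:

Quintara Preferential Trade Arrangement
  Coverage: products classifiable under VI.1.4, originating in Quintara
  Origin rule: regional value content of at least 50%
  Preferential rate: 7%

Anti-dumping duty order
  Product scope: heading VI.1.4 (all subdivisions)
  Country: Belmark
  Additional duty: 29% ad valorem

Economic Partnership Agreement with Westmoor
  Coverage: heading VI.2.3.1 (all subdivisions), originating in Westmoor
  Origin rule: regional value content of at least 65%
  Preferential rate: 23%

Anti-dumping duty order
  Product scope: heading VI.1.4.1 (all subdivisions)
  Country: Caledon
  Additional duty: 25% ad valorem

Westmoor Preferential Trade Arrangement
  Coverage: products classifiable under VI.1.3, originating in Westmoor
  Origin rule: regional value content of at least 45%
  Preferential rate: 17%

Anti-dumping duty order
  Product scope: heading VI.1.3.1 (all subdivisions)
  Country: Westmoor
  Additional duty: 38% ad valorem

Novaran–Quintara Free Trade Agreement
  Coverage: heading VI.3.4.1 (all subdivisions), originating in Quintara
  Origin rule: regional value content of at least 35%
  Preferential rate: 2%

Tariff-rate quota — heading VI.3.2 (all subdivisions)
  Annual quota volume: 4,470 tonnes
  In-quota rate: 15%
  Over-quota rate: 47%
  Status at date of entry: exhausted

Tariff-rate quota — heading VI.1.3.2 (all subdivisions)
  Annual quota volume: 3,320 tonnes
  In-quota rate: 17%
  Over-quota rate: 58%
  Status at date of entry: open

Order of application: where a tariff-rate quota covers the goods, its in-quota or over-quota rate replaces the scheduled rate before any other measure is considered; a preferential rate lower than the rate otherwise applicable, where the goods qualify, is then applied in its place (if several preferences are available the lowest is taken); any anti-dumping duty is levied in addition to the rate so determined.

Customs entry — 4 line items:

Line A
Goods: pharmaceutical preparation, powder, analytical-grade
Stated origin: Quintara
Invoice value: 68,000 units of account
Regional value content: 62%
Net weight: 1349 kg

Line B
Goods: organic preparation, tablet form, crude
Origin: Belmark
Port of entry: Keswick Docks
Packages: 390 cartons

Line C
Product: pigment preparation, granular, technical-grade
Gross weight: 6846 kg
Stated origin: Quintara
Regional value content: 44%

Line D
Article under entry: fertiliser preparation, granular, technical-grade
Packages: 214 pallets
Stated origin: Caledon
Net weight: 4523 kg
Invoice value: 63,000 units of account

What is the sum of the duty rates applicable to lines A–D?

75%

Line A: pharmaceutical → VI.4; powder → VI.4.1; analytical-grade → VI.4.1.3. Scheduled 27%. Quintara agreement on VI.1.4: VI.4.1.3 not covered; Quintara agreement on VI.3.4.1: VI.4.1.3 not covered. → 27%.
Line B: organic → VI.2; tablet form → VI.2.2; crude → VI.2.2.1. Scheduled 3%. No special measure applies. → 3%.
Line C: pigment → VI.1; granular → VI.1.4; technical-grade → VI.1.4.2. Scheduled 24%. Quintara agreement on VI.1.4: RVC < 50%; Quintara agreement on VI.3.4.1: VI.1.4.2 not covered. → 24%.
Line D: fertiliser → VI.3; granular → VI.3.3; technical-grade → VI.3.3.1. Scheduled 21%. No special measure applies. → 21%.
Sum: 27% + 3% + 24% + 21% = 75%.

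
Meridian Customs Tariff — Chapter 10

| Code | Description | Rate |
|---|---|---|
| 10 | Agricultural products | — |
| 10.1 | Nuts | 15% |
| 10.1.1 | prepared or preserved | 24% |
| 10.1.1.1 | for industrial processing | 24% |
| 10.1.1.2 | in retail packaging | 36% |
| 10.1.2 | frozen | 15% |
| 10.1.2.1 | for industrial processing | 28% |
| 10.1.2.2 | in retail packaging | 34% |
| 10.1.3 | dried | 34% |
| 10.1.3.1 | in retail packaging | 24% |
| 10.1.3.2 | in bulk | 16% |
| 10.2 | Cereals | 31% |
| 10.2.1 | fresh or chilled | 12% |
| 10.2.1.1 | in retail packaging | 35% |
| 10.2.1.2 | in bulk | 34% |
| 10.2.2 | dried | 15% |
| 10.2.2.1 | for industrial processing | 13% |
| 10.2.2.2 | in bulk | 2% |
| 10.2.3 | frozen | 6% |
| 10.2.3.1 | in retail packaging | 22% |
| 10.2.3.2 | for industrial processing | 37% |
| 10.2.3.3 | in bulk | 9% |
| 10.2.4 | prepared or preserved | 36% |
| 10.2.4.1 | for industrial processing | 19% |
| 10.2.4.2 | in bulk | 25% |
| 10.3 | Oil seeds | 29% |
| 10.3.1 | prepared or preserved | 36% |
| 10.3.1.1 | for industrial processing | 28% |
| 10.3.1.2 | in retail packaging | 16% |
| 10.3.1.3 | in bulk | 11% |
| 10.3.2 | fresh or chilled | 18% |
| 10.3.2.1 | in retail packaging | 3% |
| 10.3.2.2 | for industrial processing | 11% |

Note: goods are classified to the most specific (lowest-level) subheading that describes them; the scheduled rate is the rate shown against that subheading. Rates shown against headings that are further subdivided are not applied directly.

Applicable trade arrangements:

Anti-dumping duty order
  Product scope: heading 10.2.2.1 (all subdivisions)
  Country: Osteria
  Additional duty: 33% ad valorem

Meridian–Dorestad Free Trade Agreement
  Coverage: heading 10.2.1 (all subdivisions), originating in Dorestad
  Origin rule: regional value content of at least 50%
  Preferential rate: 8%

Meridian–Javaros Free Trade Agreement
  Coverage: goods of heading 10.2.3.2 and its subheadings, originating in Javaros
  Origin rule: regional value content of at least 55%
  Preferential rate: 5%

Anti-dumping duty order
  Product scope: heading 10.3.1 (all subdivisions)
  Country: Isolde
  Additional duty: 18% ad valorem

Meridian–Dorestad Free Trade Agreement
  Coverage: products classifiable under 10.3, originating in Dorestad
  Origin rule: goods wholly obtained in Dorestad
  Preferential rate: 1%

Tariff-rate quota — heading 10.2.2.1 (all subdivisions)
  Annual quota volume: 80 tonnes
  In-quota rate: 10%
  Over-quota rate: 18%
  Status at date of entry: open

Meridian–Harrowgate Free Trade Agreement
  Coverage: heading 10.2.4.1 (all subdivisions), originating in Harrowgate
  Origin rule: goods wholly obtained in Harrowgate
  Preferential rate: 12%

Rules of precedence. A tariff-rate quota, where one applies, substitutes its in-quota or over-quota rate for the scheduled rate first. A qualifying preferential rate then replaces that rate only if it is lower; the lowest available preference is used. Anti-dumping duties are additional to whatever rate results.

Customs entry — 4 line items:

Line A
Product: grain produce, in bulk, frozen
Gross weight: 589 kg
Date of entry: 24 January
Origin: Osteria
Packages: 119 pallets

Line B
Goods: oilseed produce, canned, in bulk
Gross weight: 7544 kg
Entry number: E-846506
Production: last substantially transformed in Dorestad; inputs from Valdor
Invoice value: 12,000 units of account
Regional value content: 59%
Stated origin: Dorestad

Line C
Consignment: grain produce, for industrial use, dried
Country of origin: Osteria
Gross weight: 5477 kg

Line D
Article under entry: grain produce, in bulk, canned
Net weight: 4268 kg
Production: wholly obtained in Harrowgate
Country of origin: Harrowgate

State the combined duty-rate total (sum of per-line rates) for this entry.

Line A: grain → 10.2; frozen → 10.2.3; in bulk → 10.2.3.3. Scheduled 9%. No special measure applies. → 9%.
Line B: oilseed → 10.3; canned → 10.3.1; in bulk → 10.3.1.3. Scheduled 11%. Dorestad agreement on 10.2.1: 10.3.1.3 not covered; Dorestad agreement on 10.3: not wholly obtained. → 11%.
Line C: grain → 10.2; dried → 10.2.2; for industrial use → 10.2.2.1. Scheduled 13%. quota on 10.2.2.1 open → in-quota 10%; anti-dumping (Osteria, 10.2.2.1): +33%; total 10% + 33% = 43%. → 43%.
Line D: grain → 10.2; canned → 10.2.4; in bulk → 10.2.4.2. Scheduled 25%. Harrowgate agreement on 10.2.4.1: 10.2.4.2 not covered. → 25%.
Sum: 9% + 11% + 43% + 25% = 88%.

88%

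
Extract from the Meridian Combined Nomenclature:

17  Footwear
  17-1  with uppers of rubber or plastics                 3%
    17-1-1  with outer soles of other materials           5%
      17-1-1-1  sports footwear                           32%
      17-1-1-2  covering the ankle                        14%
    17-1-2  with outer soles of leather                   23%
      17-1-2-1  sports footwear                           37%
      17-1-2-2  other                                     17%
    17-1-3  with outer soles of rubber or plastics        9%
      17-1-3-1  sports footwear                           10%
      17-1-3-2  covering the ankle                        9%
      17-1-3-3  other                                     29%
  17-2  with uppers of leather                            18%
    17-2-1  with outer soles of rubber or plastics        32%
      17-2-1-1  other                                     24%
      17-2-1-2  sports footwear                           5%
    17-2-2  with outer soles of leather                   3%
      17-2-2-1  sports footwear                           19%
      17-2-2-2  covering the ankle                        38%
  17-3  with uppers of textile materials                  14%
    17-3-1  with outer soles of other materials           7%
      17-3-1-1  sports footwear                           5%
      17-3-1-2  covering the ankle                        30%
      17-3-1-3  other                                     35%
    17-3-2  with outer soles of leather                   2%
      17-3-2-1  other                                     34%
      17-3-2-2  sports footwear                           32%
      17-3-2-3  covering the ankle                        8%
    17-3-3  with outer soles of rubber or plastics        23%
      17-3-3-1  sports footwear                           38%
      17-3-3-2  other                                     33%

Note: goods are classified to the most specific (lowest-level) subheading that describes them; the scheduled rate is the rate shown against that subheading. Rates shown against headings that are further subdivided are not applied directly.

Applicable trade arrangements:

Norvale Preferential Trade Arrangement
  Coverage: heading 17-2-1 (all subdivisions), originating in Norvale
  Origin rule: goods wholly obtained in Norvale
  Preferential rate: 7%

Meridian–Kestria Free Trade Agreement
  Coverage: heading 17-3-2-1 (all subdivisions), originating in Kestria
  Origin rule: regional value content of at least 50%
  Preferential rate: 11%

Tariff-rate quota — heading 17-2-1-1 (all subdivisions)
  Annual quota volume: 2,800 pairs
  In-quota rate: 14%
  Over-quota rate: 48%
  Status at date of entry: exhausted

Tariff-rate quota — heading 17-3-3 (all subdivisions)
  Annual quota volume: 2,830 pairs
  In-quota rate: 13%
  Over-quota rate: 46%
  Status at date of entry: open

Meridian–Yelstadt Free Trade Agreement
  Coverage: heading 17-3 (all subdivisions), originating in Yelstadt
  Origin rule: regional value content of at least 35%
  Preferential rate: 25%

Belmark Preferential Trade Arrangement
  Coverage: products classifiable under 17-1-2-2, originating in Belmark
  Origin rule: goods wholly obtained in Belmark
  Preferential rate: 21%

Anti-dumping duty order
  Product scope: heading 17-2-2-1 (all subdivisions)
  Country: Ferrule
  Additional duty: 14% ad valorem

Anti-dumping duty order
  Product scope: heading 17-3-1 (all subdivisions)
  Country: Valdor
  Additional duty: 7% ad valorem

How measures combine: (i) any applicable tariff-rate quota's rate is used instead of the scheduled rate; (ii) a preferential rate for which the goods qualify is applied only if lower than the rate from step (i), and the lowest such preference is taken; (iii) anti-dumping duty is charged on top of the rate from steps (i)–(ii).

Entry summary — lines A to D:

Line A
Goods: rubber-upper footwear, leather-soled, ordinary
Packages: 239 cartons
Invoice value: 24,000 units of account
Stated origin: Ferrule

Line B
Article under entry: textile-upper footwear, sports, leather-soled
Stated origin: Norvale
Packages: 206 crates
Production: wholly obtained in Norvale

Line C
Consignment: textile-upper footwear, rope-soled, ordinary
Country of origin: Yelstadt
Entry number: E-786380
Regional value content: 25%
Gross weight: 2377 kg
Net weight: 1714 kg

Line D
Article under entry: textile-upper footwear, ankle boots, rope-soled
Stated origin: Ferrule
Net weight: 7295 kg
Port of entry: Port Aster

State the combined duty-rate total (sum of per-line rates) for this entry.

114%

Line A: rubber-upper → 17-1; leather-soled → 17-1-2; ordinary → 17-1-2-2. Scheduled 17%. No special measure applies. → 17%.
Line B: textile-upper → 17-3; leather-soled → 17-3-2; sports → 17-3-2-2. Scheduled 32%. Norvale agreement on 17-2-1: 17-3-2-2 not covered. → 32%.
Line C: textile-upper → 17-3; rope-soled → 17-3-1; ordinary → 17-3-1-3. Scheduled 35%. Yelstadt agreement on 17-3: RVC < 35%. → 35%.
Line D: textile-upper → 17-3; rope-soled → 17-3-1; ankle boots → 17-3-1-2. Scheduled 30%. No special measure applies. → 30%.
Sum: 17% + 32% + 35% + 30% = 114%.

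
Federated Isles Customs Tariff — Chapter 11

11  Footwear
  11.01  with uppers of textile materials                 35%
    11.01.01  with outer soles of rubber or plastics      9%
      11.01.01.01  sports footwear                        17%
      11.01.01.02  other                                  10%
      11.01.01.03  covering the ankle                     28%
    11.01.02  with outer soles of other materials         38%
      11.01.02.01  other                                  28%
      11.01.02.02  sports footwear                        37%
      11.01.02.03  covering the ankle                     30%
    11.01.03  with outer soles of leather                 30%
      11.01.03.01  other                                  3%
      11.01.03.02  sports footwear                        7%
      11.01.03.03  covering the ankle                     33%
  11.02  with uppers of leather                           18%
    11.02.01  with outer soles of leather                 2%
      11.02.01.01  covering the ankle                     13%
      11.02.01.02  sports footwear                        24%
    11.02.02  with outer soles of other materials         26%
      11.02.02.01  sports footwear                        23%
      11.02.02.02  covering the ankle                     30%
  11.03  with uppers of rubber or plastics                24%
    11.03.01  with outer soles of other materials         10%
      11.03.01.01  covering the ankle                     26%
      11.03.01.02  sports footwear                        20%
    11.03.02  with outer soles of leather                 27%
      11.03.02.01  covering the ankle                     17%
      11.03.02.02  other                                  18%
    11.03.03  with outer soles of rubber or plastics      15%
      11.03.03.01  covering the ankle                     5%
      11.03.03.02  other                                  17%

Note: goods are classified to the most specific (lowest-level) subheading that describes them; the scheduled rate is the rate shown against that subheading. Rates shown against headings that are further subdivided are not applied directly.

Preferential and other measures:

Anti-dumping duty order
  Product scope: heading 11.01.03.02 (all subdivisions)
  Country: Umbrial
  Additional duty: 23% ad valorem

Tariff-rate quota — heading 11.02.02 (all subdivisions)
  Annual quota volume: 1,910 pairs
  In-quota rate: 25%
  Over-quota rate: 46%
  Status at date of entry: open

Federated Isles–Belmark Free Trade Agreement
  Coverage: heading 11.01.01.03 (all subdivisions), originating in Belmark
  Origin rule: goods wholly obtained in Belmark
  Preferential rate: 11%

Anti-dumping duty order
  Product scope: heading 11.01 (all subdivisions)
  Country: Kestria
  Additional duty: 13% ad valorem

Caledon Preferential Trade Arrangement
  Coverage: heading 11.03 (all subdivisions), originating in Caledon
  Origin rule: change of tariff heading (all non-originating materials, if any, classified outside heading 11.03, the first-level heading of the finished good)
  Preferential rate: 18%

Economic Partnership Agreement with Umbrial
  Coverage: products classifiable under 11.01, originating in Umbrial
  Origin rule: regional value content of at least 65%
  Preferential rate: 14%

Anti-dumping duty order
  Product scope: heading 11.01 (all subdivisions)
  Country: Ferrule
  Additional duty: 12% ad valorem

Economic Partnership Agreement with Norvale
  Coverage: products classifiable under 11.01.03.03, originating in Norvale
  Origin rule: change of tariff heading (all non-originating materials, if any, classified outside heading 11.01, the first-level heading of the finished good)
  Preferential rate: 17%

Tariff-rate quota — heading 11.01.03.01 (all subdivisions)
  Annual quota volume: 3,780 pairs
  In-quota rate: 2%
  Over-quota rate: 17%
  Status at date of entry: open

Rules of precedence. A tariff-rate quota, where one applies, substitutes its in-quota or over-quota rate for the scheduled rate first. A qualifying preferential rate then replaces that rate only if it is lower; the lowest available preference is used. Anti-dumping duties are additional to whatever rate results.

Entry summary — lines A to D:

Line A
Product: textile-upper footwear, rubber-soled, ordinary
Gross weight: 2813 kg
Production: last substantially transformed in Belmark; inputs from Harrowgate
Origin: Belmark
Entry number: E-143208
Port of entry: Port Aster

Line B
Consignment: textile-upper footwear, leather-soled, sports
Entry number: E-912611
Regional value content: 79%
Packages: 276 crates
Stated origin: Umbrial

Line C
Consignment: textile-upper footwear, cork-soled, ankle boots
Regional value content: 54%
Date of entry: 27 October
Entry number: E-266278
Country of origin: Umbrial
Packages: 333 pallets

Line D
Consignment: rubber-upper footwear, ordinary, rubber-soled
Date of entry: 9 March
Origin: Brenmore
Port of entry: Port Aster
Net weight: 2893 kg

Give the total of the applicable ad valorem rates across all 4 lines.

87%

Line A: textile-upper → 11.01; rubber-soled → 11.01.01; ordinary → 11.01.01.02. Scheduled 10%. Belmark agreement on 11.01.01.03: 11.01.01.02 not covered. → 10%.
Line B: textile-upper → 11.01; leather-soled → 11.01.03; sports → 11.01.03.02. Scheduled 7%. Umbrial agreement on 11.01: RVC ≥ 65% → 14% available; preference 14% not lower than 7% → no reduction; anti-dumping (Umbrial, 11.01.03.02): +23%; total 7% + 23% = 30%. → 30%.
Line C: textile-upper → 11.01; cork-soled → 11.01.02; ankle boots → 11.01.02.03. Scheduled 30%. Umbrial agreement on 11.01: RVC < 65%. → 30%.
Line D: rubber-upper → 11.03; rubber-soled → 11.03.03; ordinary → 11.03.03.02. Scheduled 17%. No special measure applies. → 17%.
Sum: 10% + 30% + 30% + 17% = 87%.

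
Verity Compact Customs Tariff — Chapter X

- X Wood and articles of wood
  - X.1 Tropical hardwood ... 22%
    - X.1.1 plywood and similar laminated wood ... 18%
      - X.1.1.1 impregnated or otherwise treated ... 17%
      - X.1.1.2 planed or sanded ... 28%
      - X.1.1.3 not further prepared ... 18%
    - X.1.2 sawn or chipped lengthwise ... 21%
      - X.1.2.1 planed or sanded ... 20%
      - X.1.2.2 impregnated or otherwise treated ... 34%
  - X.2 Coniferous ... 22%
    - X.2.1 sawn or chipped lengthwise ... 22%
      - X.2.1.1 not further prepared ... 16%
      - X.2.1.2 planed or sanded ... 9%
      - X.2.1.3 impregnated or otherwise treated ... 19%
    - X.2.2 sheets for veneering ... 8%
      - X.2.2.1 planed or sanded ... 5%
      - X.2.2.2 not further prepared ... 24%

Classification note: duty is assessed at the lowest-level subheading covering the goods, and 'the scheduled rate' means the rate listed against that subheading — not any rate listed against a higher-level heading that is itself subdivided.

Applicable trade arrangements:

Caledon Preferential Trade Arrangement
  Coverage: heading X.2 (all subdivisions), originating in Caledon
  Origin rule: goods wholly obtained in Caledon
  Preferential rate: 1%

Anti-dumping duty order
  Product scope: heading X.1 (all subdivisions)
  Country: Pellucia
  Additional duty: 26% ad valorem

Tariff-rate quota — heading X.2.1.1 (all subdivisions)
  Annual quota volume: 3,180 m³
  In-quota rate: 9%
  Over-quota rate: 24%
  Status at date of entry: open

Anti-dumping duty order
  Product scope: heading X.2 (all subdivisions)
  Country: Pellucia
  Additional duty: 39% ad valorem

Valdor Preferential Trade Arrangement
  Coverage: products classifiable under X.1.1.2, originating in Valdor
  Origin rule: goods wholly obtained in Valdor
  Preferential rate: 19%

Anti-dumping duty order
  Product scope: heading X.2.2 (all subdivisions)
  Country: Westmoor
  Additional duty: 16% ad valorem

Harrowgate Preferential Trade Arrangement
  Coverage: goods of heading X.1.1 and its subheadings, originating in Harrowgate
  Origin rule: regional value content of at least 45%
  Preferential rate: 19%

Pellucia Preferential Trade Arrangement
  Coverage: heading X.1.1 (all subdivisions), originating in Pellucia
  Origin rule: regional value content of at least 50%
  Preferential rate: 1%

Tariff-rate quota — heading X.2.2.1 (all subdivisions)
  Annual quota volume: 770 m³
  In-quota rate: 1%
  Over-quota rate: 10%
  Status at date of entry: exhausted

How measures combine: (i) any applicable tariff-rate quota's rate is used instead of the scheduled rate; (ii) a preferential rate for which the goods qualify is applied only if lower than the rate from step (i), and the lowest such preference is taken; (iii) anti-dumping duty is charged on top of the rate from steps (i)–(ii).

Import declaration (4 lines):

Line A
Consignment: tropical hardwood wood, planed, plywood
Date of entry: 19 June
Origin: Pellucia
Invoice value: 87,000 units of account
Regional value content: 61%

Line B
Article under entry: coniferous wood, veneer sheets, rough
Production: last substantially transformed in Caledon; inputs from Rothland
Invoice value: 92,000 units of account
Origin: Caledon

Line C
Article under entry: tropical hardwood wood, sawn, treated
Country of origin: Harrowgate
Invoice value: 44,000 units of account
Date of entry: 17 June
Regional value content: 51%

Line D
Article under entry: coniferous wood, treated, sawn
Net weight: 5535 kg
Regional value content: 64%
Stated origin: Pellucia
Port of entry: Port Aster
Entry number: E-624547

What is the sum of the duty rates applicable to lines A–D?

Line A: tropical hardwood → X.1; plywood → X.1.1; planed → X.1.1.2. Scheduled 28%. Pellucia agreement on X.1.1: RVC ≥ 50% → 1% available; preferential 1%; anti-dumping (Pellucia, X.1): +26%; total 1% + 26% = 27%. → 27%.
Line B: coniferous → X.2; veneer sheets → X.2.2; rough → X.2.2.2. Scheduled 24%. Caledon agreement on X.2: not wholly obtained. → 24%.
Line C: tropical hardwood → X.1; sawn → X.1.2; treated → X.1.2.2. Scheduled 34%. Harrowgate agreement on X.1.1: X.1.2.2 not covered. → 34%.
Line D: coniferous → X.2; sawn → X.2.1; treated → X.2.1.3. Scheduled 19%. Pellucia agreement on X.1.1: X.2.1.3 not covered; anti-dumping (Pellucia, X.2): +39%; total 19% + 39% = 58%. → 58%.
Sum: 27% + 24% + 34% + 58% = 143%.

143%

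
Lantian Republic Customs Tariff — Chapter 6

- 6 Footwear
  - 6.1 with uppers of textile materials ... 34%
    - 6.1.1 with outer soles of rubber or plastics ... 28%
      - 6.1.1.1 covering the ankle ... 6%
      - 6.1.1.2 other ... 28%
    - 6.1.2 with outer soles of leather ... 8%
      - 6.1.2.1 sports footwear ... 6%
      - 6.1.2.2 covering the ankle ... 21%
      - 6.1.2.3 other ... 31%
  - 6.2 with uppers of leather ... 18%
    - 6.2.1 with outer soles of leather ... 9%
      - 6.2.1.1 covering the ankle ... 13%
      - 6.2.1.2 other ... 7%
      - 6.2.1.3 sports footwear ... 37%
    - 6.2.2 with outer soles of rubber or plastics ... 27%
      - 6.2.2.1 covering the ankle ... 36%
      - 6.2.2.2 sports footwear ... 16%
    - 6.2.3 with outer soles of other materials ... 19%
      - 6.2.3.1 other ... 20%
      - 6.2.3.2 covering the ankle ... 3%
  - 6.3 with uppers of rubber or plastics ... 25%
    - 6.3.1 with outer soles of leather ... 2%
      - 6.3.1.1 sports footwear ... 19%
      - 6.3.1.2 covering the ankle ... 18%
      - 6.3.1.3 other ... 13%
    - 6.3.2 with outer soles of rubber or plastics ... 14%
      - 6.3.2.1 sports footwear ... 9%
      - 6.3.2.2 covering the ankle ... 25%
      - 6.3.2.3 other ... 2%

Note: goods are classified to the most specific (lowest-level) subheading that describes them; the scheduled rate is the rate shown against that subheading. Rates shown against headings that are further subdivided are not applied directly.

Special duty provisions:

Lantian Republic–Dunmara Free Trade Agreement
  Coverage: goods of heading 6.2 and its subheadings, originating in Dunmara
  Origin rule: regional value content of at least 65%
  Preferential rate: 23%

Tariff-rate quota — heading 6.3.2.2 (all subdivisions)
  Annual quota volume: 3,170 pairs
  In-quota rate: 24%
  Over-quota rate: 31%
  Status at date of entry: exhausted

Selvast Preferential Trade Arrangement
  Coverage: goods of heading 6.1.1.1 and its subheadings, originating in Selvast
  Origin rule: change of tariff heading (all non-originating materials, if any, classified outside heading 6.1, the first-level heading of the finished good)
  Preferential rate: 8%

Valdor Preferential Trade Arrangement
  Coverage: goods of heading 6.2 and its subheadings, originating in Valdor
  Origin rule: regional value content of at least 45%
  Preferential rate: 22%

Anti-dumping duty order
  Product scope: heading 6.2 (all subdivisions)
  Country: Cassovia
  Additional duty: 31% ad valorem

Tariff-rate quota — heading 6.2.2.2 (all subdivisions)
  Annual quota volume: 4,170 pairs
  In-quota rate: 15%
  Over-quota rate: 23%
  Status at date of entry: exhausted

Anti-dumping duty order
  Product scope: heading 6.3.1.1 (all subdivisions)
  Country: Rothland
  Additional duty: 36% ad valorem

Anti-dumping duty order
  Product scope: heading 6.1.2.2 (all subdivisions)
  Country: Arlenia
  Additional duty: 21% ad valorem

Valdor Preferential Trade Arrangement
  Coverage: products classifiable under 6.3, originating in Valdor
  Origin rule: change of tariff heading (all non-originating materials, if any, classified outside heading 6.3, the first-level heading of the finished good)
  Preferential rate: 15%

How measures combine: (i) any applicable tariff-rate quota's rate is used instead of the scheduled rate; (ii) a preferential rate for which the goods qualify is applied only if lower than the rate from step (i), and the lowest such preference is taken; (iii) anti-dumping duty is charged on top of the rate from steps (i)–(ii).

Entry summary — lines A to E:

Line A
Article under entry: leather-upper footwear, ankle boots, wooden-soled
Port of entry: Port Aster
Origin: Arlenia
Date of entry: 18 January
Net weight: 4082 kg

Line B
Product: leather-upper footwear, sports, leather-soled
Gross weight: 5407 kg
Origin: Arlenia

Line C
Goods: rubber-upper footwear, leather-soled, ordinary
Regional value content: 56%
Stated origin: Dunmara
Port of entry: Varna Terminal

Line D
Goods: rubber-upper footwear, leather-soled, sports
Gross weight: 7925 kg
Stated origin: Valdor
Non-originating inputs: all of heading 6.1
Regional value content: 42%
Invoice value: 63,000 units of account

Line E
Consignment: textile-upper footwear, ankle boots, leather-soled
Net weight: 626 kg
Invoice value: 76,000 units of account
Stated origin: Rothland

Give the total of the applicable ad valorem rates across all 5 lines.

89%

Line A: leather-upper → 6.2; wooden-soled → 6.2.3; ankle boots → 6.2.3.2. Scheduled 3%. No special measure applies. → 3%.
Line B: leather-upper → 6.2; leather-soled → 6.2.1; sports → 6.2.1.3. Scheduled 37%. No special measure applies. → 37%.
Line C: rubber-upper → 6.3; leather-soled → 6.3.1; ordinary → 6.3.1.3. Scheduled 13%. Dunmara agreement on 6.2: 6.3.1.3 not covered. → 13%.
Line D: rubber-upper → 6.3; leather-soled → 6.3.1; sports → 6.3.1.1. Scheduled 19%. Valdor agreement on 6.2: 6.3.1.1 not covered; Valdor agreement on 6.3: CTH met → 15% available; preferential 15%. → 15%.
Line E: textile-upper → 6.1; leather-soled → 6.1.2; ankle boots → 6.1.2.2. Scheduled 21%. No special measure applies. → 21%.
Sum: 3% + 37% + 13% + 15% + 21% = 89%.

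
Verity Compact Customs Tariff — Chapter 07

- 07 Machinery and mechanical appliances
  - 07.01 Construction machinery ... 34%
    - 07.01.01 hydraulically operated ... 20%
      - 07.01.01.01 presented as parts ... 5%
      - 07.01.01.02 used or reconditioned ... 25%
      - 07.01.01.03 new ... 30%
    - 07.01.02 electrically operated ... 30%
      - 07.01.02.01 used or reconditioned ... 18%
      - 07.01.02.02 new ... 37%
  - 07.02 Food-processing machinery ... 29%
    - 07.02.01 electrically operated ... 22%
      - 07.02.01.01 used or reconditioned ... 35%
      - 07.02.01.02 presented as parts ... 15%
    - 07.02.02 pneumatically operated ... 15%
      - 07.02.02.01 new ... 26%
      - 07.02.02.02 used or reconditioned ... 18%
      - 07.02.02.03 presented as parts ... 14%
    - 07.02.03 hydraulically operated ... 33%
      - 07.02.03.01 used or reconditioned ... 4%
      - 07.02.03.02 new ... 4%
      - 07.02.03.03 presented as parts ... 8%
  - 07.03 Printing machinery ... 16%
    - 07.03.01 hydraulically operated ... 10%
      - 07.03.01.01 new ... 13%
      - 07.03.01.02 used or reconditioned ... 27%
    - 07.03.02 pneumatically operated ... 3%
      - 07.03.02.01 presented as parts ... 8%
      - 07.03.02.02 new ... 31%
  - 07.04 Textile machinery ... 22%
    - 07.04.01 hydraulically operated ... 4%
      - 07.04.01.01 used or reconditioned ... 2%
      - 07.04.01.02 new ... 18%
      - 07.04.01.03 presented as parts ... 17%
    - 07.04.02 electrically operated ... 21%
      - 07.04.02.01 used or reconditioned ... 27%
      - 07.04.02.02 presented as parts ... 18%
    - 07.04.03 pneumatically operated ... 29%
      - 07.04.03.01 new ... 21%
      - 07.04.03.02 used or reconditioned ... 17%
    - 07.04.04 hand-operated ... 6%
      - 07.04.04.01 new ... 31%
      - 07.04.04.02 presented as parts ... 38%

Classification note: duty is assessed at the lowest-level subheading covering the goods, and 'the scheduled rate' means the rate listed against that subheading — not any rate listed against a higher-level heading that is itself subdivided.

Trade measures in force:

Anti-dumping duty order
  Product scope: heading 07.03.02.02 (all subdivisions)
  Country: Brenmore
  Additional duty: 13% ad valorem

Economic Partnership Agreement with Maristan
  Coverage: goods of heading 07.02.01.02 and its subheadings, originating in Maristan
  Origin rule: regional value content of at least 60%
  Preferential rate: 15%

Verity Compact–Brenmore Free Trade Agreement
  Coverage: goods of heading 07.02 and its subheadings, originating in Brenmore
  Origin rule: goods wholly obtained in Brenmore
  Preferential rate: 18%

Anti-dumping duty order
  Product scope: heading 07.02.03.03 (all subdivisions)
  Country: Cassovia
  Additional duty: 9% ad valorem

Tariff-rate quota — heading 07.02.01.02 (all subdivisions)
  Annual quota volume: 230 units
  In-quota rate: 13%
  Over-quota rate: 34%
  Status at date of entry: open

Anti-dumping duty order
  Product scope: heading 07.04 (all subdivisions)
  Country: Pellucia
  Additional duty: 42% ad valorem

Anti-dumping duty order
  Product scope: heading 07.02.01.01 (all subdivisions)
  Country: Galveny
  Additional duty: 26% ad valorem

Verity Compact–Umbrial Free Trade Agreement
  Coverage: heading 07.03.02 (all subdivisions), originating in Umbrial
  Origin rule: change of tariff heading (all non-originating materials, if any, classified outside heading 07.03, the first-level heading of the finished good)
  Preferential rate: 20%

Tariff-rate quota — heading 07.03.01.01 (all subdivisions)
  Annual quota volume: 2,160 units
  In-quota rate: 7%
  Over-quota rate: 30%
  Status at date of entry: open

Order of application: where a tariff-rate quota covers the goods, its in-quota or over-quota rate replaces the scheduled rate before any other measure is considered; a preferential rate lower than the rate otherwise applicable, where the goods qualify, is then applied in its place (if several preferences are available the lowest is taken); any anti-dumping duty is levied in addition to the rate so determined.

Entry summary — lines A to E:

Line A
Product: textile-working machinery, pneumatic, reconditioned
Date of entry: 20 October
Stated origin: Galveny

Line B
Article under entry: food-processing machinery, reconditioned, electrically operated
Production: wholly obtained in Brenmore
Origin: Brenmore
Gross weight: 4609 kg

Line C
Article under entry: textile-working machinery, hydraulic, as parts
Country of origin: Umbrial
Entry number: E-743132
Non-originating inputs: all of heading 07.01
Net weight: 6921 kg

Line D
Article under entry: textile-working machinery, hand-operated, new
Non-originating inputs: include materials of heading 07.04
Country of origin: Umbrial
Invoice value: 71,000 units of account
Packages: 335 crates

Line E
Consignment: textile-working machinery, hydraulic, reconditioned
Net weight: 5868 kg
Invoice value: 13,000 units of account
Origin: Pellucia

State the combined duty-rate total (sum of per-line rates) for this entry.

Line A: textile-working → 07.04; pneumatic → 07.04.03; reconditioned → 07.04.03.02. Scheduled 17%. No special measure applies. → 17%.
Line B: food-processing → 07.02; electrically operated → 07.02.01; reconditioned → 07.02.01.01. Scheduled 35%. Brenmore agreement on 07.02: wholly obtained → 18% available; preferential 18%. → 18%.
Line C: textile-working → 07.04; hydraulic → 07.04.01; as parts → 07.04.01.03. Scheduled 17%. Umbrial agreement on 07.03.02: 07.04.01.03 not covered. → 17%.
Line D: textile-working → 07.04; hand-operated → 07.04.04; new → 07.04.04.01. Scheduled 31%. Umbrial agreement on 07.03.02: 07.04.04.01 not covered. → 31%.
Line E: textile-working → 07.04; hydraulic → 07.04.01; reconditioned → 07.04.01.01. Scheduled 2%. anti-dumping (Pellucia, 07.04): +42%; total 2% + 42% = 44%. → 44%.
Sum: 17% + 18% + 17% + 31% + 44% = 127%.

127%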